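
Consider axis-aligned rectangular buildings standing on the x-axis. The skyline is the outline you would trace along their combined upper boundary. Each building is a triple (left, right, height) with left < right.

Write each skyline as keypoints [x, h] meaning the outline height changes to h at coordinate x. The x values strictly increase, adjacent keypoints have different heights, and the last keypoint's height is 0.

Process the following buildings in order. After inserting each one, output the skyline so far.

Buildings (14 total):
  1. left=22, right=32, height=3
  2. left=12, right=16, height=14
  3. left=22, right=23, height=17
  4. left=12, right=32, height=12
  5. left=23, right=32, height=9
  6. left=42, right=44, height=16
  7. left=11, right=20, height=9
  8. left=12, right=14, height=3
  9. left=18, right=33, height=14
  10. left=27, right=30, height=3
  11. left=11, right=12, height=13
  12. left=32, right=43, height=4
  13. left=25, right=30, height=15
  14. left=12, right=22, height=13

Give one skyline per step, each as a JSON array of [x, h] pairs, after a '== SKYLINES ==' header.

== SKYLINES ==
[[22,3],[32,0]]
[[12,14],[16,0],[22,3],[32,0]]
[[12,14],[16,0],[22,17],[23,3],[32,0]]
[[12,14],[16,12],[22,17],[23,12],[32,0]]
[[12,14],[16,12],[22,17],[23,12],[32,0]]
[[12,14],[16,12],[22,17],[23,12],[32,0],[42,16],[44,0]]
[[11,9],[12,14],[16,12],[22,17],[23,12],[32,0],[42,16],[44,0]]
[[11,9],[12,14],[16,12],[22,17],[23,12],[32,0],[42,16],[44,0]]
[[11,9],[12,14],[16,12],[18,14],[22,17],[23,14],[33,0],[42,16],[44,0]]
[[11,9],[12,14],[16,12],[18,14],[22,17],[23,14],[33,0],[42,16],[44,0]]
[[11,13],[12,14],[16,12],[18,14],[22,17],[23,14],[33,0],[42,16],[44,0]]
[[11,13],[12,14],[16,12],[18,14],[22,17],[23,14],[33,4],[42,16],[44,0]]
[[11,13],[12,14],[16,12],[18,14],[22,17],[23,14],[25,15],[30,14],[33,4],[42,16],[44,0]]
[[11,13],[12,14],[16,13],[18,14],[22,17],[23,14],[25,15],[30,14],[33,4],[42,16],[44,0]]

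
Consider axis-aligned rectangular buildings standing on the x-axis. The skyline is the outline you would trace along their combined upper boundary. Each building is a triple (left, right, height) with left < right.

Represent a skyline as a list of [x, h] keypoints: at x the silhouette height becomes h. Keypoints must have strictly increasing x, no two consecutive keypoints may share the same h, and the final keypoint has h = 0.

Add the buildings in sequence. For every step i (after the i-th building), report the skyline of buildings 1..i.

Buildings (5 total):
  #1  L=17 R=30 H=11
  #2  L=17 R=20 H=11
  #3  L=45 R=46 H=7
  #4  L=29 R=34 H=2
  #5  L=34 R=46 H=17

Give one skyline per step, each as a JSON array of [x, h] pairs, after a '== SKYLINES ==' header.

== SKYLINES ==
[[17,11],[30,0]]
[[17,11],[30,0]]
[[17,11],[30,0],[45,7],[46,0]]
[[17,11],[30,2],[34,0],[45,7],[46,0]]
[[17,11],[30,2],[34,17],[46,0]]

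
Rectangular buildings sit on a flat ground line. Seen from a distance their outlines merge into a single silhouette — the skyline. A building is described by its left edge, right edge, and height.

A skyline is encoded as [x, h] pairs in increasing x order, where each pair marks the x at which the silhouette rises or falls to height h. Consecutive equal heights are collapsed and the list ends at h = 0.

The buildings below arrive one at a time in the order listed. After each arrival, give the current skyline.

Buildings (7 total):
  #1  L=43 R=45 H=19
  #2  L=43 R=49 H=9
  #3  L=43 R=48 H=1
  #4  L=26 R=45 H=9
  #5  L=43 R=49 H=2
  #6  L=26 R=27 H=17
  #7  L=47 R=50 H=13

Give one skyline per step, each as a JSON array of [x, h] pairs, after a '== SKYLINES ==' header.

== SKYLINES ==
[[43,19],[45,0]]
[[43,19],[45,9],[49,0]]
[[43,19],[45,9],[49,0]]
[[26,9],[43,19],[45,9],[49,0]]
[[26,9],[43,19],[45,9],[49,0]]
[[26,17],[27,9],[43,19],[45,9],[49,0]]
[[26,17],[27,9],[43,19],[45,9],[47,13],[50,0]]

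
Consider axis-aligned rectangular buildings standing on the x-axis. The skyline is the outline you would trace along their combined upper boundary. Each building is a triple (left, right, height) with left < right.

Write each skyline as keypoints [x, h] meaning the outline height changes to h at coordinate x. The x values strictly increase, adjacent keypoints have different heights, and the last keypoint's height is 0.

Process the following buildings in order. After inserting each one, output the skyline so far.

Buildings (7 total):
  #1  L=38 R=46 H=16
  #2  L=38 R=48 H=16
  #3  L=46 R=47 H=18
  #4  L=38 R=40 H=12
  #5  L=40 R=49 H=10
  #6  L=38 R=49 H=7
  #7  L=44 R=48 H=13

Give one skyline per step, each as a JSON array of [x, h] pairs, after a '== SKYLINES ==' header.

== SKYLINES ==
[[38,16],[46,0]]
[[38,16],[48,0]]
[[38,16],[46,18],[47,16],[48,0]]
[[38,16],[46,18],[47,16],[48,0]]
[[38,16],[46,18],[47,16],[48,10],[49,0]]
[[38,16],[46,18],[47,16],[48,10],[49,0]]
[[38,16],[46,18],[47,16],[48,10],[49,0]]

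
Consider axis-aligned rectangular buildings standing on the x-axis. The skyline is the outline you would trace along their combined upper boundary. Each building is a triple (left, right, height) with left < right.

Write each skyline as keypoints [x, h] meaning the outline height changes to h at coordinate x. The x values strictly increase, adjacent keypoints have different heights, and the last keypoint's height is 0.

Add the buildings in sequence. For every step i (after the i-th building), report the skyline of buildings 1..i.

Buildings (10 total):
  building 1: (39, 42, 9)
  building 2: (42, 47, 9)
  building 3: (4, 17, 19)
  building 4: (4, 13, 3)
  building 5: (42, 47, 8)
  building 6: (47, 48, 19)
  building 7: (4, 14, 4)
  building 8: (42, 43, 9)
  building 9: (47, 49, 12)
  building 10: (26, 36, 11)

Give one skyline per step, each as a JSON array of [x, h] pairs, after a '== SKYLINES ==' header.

== SKYLINES ==
[[39,9],[42,0]]
[[39,9],[47,0]]
[[4,19],[17,0],[39,9],[47,0]]
[[4,19],[17,0],[39,9],[47,0]]
[[4,19],[17,0],[39,9],[47,0]]
[[4,19],[17,0],[39,9],[47,19],[48,0]]
[[4,19],[17,0],[39,9],[47,19],[48,0]]
[[4,19],[17,0],[39,9],[47,19],[48,0]]
[[4,19],[17,0],[39,9],[47,19],[48,12],[49,0]]
[[4,19],[17,0],[26,11],[36,0],[39,9],[47,19],[48,12],[49,0]]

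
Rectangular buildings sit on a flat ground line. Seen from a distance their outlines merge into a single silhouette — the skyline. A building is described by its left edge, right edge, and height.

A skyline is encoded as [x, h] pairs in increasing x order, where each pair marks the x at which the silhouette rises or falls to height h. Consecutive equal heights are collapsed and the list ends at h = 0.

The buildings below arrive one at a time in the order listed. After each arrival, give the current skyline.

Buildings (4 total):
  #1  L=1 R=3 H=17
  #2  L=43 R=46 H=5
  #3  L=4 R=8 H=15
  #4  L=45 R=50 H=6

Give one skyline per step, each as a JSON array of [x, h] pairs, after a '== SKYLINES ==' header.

== SKYLINES ==
[[1,17],[3,0]]
[[1,17],[3,0],[43,5],[46,0]]
[[1,17],[3,0],[4,15],[8,0],[43,5],[46,0]]
[[1,17],[3,0],[4,15],[8,0],[43,5],[45,6],[50,0]]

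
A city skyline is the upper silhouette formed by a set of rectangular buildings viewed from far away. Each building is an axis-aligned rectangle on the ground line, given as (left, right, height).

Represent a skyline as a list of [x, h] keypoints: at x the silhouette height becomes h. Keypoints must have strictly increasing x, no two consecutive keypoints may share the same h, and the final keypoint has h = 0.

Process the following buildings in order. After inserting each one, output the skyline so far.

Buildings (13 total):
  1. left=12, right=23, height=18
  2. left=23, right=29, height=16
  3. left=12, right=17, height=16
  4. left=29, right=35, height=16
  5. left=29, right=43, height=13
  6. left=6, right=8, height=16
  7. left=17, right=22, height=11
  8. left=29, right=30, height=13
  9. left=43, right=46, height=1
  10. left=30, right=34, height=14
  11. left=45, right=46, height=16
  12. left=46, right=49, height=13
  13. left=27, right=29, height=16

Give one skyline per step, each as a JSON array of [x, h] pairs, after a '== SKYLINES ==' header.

== SKYLINES ==
[[12,18],[23,0]]
[[12,18],[23,16],[29,0]]
[[12,18],[23,16],[29,0]]
[[12,18],[23,16],[35,0]]
[[12,18],[23,16],[35,13],[43,0]]
[[6,16],[8,0],[12,18],[23,16],[35,13],[43,0]]
[[6,16],[8,0],[12,18],[23,16],[35,13],[43,0]]
[[6,16],[8,0],[12,18],[23,16],[35,13],[43,0]]
[[6,16],[8,0],[12,18],[23,16],[35,13],[43,1],[46,0]]
[[6,16],[8,0],[12,18],[23,16],[35,13],[43,1],[46,0]]
[[6,16],[8,0],[12,18],[23,16],[35,13],[43,1],[45,16],[46,0]]
[[6,16],[8,0],[12,18],[23,16],[35,13],[43,1],[45,16],[46,13],[49,0]]
[[6,16],[8,0],[12,18],[23,16],[35,13],[43,1],[45,16],[46,13],[49,0]]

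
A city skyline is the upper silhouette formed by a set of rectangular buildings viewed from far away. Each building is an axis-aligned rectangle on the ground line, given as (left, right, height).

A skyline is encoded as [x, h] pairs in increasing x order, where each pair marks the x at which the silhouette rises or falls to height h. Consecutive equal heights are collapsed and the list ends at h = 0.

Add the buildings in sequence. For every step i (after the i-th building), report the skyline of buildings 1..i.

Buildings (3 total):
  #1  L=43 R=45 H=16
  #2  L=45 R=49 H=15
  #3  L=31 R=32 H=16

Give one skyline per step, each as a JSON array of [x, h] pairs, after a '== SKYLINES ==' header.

== SKYLINES ==
[[43,16],[45,0]]
[[43,16],[45,15],[49,0]]
[[31,16],[32,0],[43,16],[45,15],[49,0]]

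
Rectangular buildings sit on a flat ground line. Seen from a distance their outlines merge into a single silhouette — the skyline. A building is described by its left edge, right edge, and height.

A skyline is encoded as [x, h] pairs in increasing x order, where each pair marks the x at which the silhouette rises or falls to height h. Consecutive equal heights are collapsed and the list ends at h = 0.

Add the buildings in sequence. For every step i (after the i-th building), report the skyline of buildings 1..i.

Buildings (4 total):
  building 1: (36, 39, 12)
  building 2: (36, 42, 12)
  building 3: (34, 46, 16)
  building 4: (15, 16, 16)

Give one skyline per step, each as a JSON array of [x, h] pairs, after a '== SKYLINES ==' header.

== SKYLINES ==
[[36,12],[39,0]]
[[36,12],[42,0]]
[[34,16],[46,0]]
[[15,16],[16,0],[34,16],[46,0]]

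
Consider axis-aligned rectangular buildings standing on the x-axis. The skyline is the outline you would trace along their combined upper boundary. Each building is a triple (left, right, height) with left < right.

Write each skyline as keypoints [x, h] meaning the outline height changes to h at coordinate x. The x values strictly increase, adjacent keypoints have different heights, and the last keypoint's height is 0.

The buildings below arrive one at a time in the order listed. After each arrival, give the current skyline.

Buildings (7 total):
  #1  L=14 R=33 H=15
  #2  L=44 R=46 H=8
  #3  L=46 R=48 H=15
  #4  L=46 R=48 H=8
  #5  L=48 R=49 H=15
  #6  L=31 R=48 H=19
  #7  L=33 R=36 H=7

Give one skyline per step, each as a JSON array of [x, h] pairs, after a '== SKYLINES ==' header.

== SKYLINES ==
[[14,15],[33,0]]
[[14,15],[33,0],[44,8],[46,0]]
[[14,15],[33,0],[44,8],[46,15],[48,0]]
[[14,15],[33,0],[44,8],[46,15],[48,0]]
[[14,15],[33,0],[44,8],[46,15],[49,0]]
[[14,15],[31,19],[48,15],[49,0]]
[[14,15],[31,19],[48,15],[49,0]]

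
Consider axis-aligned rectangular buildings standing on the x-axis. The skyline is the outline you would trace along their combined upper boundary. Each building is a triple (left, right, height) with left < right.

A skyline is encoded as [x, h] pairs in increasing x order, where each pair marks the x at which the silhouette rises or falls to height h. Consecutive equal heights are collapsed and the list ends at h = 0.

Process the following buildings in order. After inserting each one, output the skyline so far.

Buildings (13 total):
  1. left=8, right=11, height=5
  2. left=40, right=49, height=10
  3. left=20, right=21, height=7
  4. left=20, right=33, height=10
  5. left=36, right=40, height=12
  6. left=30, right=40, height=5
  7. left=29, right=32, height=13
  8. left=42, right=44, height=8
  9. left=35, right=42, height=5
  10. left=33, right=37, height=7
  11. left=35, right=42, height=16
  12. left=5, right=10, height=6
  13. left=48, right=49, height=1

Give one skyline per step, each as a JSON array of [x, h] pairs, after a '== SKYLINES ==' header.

== SKYLINES ==
[[8,5],[11,0]]
[[8,5],[11,0],[40,10],[49,0]]
[[8,5],[11,0],[20,7],[21,0],[40,10],[49,0]]
[[8,5],[11,0],[20,10],[33,0],[40,10],[49,0]]
[[8,5],[11,0],[20,10],[33,0],[36,12],[40,10],[49,0]]
[[8,5],[11,0],[20,10],[33,5],[36,12],[40,10],[49,0]]
[[8,5],[11,0],[20,10],[29,13],[32,10],[33,5],[36,12],[40,10],[49,0]]
[[8,5],[11,0],[20,10],[29,13],[32,10],[33,5],[36,12],[40,10],[49,0]]
[[8,5],[11,0],[20,10],[29,13],[32,10],[33,5],[36,12],[40,10],[49,0]]
[[8,5],[11,0],[20,10],[29,13],[32,10],[33,7],[36,12],[40,10],[49,0]]
[[8,5],[11,0],[20,10],[29,13],[32,10],[33,7],[35,16],[42,10],[49,0]]
[[5,6],[10,5],[11,0],[20,10],[29,13],[32,10],[33,7],[35,16],[42,10],[49,0]]
[[5,6],[10,5],[11,0],[20,10],[29,13],[32,10],[33,7],[35,16],[42,10],[49,0]]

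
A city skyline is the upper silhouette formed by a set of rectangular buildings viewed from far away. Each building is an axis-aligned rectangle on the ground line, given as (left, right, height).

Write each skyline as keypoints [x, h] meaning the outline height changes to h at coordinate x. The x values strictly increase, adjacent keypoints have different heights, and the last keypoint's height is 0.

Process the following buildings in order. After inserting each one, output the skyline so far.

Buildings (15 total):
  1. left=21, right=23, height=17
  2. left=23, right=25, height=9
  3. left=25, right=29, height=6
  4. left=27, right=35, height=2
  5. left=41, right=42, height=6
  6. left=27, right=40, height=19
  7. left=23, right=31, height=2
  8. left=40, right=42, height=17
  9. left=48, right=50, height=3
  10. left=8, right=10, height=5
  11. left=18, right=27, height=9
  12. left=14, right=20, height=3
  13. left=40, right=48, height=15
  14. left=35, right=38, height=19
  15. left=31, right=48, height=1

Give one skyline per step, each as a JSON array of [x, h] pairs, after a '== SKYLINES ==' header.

== SKYLINES ==
[[21,17],[23,0]]
[[21,17],[23,9],[25,0]]
[[21,17],[23,9],[25,6],[29,0]]
[[21,17],[23,9],[25,6],[29,2],[35,0]]
[[21,17],[23,9],[25,6],[29,2],[35,0],[41,6],[42,0]]
[[21,17],[23,9],[25,6],[27,19],[40,0],[41,6],[42,0]]
[[21,17],[23,9],[25,6],[27,19],[40,0],[41,6],[42,0]]
[[21,17],[23,9],[25,6],[27,19],[40,17],[42,0]]
[[21,17],[23,9],[25,6],[27,19],[40,17],[42,0],[48,3],[50,0]]
[[8,5],[10,0],[21,17],[23,9],[25,6],[27,19],[40,17],[42,0],[48,3],[50,0]]
[[8,5],[10,0],[18,9],[21,17],[23,9],[27,19],[40,17],[42,0],[48,3],[50,0]]
[[8,5],[10,0],[14,3],[18,9],[21,17],[23,9],[27,19],[40,17],[42,0],[48,3],[50,0]]
[[8,5],[10,0],[14,3],[18,9],[21,17],[23,9],[27,19],[40,17],[42,15],[48,3],[50,0]]
[[8,5],[10,0],[14,3],[18,9],[21,17],[23,9],[27,19],[40,17],[42,15],[48,3],[50,0]]
[[8,5],[10,0],[14,3],[18,9],[21,17],[23,9],[27,19],[40,17],[42,15],[48,3],[50,0]]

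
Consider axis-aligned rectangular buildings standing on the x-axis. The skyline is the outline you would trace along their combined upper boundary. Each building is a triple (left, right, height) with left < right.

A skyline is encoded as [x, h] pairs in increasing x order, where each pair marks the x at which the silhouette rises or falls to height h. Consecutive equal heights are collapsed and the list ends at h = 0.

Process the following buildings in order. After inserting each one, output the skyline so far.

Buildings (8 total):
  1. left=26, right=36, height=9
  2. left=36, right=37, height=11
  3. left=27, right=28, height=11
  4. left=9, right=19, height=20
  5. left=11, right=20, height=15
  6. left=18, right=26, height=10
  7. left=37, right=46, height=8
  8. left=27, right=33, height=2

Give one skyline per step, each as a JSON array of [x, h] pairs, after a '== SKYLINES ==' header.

== SKYLINES ==
[[26,9],[36,0]]
[[26,9],[36,11],[37,0]]
[[26,9],[27,11],[28,9],[36,11],[37,0]]
[[9,20],[19,0],[26,9],[27,11],[28,9],[36,11],[37,0]]
[[9,20],[19,15],[20,0],[26,9],[27,11],[28,9],[36,11],[37,0]]
[[9,20],[19,15],[20,10],[26,9],[27,11],[28,9],[36,11],[37,0]]
[[9,20],[19,15],[20,10],[26,9],[27,11],[28,9],[36,11],[37,8],[46,0]]
[[9,20],[19,15],[20,10],[26,9],[27,11],[28,9],[36,11],[37,8],[46,0]]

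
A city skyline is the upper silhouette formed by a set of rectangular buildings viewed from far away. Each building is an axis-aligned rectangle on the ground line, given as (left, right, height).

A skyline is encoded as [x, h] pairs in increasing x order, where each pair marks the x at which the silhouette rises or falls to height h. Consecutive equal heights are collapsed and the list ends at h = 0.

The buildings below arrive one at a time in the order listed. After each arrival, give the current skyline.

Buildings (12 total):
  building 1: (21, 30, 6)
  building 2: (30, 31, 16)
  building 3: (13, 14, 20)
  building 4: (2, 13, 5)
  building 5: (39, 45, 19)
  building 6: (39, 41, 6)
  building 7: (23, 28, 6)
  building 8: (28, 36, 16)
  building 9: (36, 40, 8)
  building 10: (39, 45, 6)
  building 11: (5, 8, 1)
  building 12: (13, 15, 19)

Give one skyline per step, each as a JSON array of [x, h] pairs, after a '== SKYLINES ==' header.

== SKYLINES ==
[[21,6],[30,0]]
[[21,6],[30,16],[31,0]]
[[13,20],[14,0],[21,6],[30,16],[31,0]]
[[2,5],[13,20],[14,0],[21,6],[30,16],[31,0]]
[[2,5],[13,20],[14,0],[21,6],[30,16],[31,0],[39,19],[45,0]]
[[2,5],[13,20],[14,0],[21,6],[30,16],[31,0],[39,19],[45,0]]
[[2,5],[13,20],[14,0],[21,6],[30,16],[31,0],[39,19],[45,0]]
[[2,5],[13,20],[14,0],[21,6],[28,16],[36,0],[39,19],[45,0]]
[[2,5],[13,20],[14,0],[21,6],[28,16],[36,8],[39,19],[45,0]]
[[2,5],[13,20],[14,0],[21,6],[28,16],[36,8],[39,19],[45,0]]
[[2,5],[13,20],[14,0],[21,6],[28,16],[36,8],[39,19],[45,0]]
[[2,5],[13,20],[14,19],[15,0],[21,6],[28,16],[36,8],[39,19],[45,0]]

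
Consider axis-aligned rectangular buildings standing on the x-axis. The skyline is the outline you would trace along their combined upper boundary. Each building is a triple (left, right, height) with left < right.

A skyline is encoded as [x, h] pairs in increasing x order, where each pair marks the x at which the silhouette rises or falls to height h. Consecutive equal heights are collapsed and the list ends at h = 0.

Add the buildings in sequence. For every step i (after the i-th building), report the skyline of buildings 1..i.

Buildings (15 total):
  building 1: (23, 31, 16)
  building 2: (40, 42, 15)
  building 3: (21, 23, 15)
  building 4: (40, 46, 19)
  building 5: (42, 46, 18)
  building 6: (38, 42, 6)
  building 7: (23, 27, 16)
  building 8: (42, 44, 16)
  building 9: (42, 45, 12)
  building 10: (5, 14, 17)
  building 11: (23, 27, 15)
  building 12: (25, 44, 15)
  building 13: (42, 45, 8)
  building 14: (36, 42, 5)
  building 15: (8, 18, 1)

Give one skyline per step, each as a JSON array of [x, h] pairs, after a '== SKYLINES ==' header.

== SKYLINES ==
[[23,16],[31,0]]
[[23,16],[31,0],[40,15],[42,0]]
[[21,15],[23,16],[31,0],[40,15],[42,0]]
[[21,15],[23,16],[31,0],[40,19],[46,0]]
[[21,15],[23,16],[31,0],[40,19],[46,0]]
[[21,15],[23,16],[31,0],[38,6],[40,19],[46,0]]
[[21,15],[23,16],[31,0],[38,6],[40,19],[46,0]]
[[21,15],[23,16],[31,0],[38,6],[40,19],[46,0]]
[[21,15],[23,16],[31,0],[38,6],[40,19],[46,0]]
[[5,17],[14,0],[21,15],[23,16],[31,0],[38,6],[40,19],[46,0]]
[[5,17],[14,0],[21,15],[23,16],[31,0],[38,6],[40,19],[46,0]]
[[5,17],[14,0],[21,15],[23,16],[31,15],[40,19],[46,0]]
[[5,17],[14,0],[21,15],[23,16],[31,15],[40,19],[46,0]]
[[5,17],[14,0],[21,15],[23,16],[31,15],[40,19],[46,0]]
[[5,17],[14,1],[18,0],[21,15],[23,16],[31,15],[40,19],[46,0]]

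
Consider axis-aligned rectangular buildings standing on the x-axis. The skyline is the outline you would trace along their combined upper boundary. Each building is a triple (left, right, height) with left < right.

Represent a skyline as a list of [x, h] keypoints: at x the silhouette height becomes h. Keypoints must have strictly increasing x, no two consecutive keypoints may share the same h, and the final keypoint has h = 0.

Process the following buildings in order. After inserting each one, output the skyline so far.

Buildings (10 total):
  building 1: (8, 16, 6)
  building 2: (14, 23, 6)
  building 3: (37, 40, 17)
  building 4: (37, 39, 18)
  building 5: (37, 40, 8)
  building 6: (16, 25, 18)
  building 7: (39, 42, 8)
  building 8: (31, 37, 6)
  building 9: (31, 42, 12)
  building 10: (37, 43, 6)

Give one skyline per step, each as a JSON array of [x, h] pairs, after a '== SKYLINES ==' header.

== SKYLINES ==
[[8,6],[16,0]]
[[8,6],[23,0]]
[[8,6],[23,0],[37,17],[40,0]]
[[8,6],[23,0],[37,18],[39,17],[40,0]]
[[8,6],[23,0],[37,18],[39,17],[40,0]]
[[8,6],[16,18],[25,0],[37,18],[39,17],[40,0]]
[[8,6],[16,18],[25,0],[37,18],[39,17],[40,8],[42,0]]
[[8,6],[16,18],[25,0],[31,6],[37,18],[39,17],[40,8],[42,0]]
[[8,6],[16,18],[25,0],[31,12],[37,18],[39,17],[40,12],[42,0]]
[[8,6],[16,18],[25,0],[31,12],[37,18],[39,17],[40,12],[42,6],[43,0]]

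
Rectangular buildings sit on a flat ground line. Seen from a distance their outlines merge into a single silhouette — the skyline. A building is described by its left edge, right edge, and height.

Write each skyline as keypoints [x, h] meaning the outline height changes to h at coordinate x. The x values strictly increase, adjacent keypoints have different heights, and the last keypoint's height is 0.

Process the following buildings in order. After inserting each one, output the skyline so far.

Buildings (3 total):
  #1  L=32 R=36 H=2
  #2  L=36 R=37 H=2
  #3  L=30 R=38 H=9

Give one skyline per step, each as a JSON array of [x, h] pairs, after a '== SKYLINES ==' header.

== SKYLINES ==
[[32,2],[36,0]]
[[32,2],[37,0]]
[[30,9],[38,0]]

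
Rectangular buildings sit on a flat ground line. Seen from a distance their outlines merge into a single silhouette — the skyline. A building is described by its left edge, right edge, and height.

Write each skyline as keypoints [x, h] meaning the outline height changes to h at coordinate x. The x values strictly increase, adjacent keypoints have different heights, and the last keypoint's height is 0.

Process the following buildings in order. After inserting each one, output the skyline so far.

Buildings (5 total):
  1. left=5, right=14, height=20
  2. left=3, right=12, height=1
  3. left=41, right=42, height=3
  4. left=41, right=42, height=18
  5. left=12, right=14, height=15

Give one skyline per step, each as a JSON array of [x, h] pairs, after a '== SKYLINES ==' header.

== SKYLINES ==
[[5,20],[14,0]]
[[3,1],[5,20],[14,0]]
[[3,1],[5,20],[14,0],[41,3],[42,0]]
[[3,1],[5,20],[14,0],[41,18],[42,0]]
[[3,1],[5,20],[14,0],[41,18],[42,0]]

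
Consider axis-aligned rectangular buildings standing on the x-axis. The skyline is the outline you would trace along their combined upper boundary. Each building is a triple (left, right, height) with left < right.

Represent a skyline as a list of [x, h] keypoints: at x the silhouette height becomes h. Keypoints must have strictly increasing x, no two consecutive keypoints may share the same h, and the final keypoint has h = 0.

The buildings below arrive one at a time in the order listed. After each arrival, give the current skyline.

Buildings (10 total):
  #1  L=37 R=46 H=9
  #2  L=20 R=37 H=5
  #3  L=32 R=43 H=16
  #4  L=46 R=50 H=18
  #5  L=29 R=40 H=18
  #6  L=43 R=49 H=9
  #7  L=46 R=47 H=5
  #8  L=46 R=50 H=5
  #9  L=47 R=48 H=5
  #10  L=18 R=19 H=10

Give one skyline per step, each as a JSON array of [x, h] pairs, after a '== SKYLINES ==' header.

== SKYLINES ==
[[37,9],[46,0]]
[[20,5],[37,9],[46,0]]
[[20,5],[32,16],[43,9],[46,0]]
[[20,5],[32,16],[43,9],[46,18],[50,0]]
[[20,5],[29,18],[40,16],[43,9],[46,18],[50,0]]
[[20,5],[29,18],[40,16],[43,9],[46,18],[50,0]]
[[20,5],[29,18],[40,16],[43,9],[46,18],[50,0]]
[[20,5],[29,18],[40,16],[43,9],[46,18],[50,0]]
[[20,5],[29,18],[40,16],[43,9],[46,18],[50,0]]
[[18,10],[19,0],[20,5],[29,18],[40,16],[43,9],[46,18],[50,0]]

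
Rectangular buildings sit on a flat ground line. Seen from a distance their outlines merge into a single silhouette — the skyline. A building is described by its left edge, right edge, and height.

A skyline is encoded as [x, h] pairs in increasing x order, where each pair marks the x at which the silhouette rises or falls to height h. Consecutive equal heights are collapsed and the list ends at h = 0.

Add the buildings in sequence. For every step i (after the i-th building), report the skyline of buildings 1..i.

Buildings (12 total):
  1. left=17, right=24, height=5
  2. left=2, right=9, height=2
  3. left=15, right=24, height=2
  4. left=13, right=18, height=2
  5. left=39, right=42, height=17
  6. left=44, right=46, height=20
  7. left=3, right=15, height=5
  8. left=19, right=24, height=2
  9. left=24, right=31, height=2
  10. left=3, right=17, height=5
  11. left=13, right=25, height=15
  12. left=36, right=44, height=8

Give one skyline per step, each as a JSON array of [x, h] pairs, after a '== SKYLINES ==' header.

== SKYLINES ==
[[17,5],[24,0]]
[[2,2],[9,0],[17,5],[24,0]]
[[2,2],[9,0],[15,2],[17,5],[24,0]]
[[2,2],[9,0],[13,2],[17,5],[24,0]]
[[2,2],[9,0],[13,2],[17,5],[24,0],[39,17],[42,0]]
[[2,2],[9,0],[13,2],[17,5],[24,0],[39,17],[42,0],[44,20],[46,0]]
[[2,2],[3,5],[15,2],[17,5],[24,0],[39,17],[42,0],[44,20],[46,0]]
[[2,2],[3,5],[15,2],[17,5],[24,0],[39,17],[42,0],[44,20],[46,0]]
[[2,2],[3,5],[15,2],[17,5],[24,2],[31,0],[39,17],[42,0],[44,20],[46,0]]
[[2,2],[3,5],[24,2],[31,0],[39,17],[42,0],[44,20],[46,0]]
[[2,2],[3,5],[13,15],[25,2],[31,0],[39,17],[42,0],[44,20],[46,0]]
[[2,2],[3,5],[13,15],[25,2],[31,0],[36,8],[39,17],[42,8],[44,20],[46,0]]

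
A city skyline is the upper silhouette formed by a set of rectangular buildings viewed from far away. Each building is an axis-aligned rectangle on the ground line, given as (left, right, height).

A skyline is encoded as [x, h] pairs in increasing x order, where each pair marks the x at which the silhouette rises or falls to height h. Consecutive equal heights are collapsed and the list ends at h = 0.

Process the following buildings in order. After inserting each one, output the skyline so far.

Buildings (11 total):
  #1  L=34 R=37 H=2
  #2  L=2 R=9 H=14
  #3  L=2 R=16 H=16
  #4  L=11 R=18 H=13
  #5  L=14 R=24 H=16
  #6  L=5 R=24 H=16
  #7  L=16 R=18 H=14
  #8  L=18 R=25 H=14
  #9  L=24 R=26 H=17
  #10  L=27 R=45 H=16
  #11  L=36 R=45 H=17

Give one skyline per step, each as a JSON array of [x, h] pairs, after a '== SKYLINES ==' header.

== SKYLINES ==
[[34,2],[37,0]]
[[2,14],[9,0],[34,2],[37,0]]
[[2,16],[16,0],[34,2],[37,0]]
[[2,16],[16,13],[18,0],[34,2],[37,0]]
[[2,16],[24,0],[34,2],[37,0]]
[[2,16],[24,0],[34,2],[37,0]]
[[2,16],[24,0],[34,2],[37,0]]
[[2,16],[24,14],[25,0],[34,2],[37,0]]
[[2,16],[24,17],[26,0],[34,2],[37,0]]
[[2,16],[24,17],[26,0],[27,16],[45,0]]
[[2,16],[24,17],[26,0],[27,16],[36,17],[45,0]]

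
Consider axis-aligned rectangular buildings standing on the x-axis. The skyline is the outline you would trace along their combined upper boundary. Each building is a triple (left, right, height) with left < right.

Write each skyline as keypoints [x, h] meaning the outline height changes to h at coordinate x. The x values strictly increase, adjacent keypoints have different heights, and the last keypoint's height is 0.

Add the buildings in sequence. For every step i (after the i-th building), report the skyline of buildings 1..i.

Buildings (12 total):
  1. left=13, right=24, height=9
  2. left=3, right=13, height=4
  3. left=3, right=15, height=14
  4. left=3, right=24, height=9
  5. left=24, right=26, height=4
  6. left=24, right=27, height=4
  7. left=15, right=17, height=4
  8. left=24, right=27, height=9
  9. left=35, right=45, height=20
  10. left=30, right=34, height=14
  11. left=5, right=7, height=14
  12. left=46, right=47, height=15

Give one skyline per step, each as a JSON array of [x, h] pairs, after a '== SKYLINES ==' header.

== SKYLINES ==
[[13,9],[24,0]]
[[3,4],[13,9],[24,0]]
[[3,14],[15,9],[24,0]]
[[3,14],[15,9],[24,0]]
[[3,14],[15,9],[24,4],[26,0]]
[[3,14],[15,9],[24,4],[27,0]]
[[3,14],[15,9],[24,4],[27,0]]
[[3,14],[15,9],[27,0]]
[[3,14],[15,9],[27,0],[35,20],[45,0]]
[[3,14],[15,9],[27,0],[30,14],[34,0],[35,20],[45,0]]
[[3,14],[15,9],[27,0],[30,14],[34,0],[35,20],[45,0]]
[[3,14],[15,9],[27,0],[30,14],[34,0],[35,20],[45,0],[46,15],[47,0]]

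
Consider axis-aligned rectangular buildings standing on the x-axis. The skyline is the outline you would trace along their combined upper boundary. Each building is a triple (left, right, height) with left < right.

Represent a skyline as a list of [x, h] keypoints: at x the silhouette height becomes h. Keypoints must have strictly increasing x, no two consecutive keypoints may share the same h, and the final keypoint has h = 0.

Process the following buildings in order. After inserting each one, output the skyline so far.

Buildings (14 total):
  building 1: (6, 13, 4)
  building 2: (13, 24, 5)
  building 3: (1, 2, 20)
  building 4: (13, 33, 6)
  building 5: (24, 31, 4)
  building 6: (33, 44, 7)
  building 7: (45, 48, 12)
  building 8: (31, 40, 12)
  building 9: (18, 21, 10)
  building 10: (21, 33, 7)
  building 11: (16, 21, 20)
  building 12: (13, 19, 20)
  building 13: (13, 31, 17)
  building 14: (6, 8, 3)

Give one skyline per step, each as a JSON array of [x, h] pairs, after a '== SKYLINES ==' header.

== SKYLINES ==
[[6,4],[13,0]]
[[6,4],[13,5],[24,0]]
[[1,20],[2,0],[6,4],[13,5],[24,0]]
[[1,20],[2,0],[6,4],[13,6],[33,0]]
[[1,20],[2,0],[6,4],[13,6],[33,0]]
[[1,20],[2,0],[6,4],[13,6],[33,7],[44,0]]
[[1,20],[2,0],[6,4],[13,6],[33,7],[44,0],[45,12],[48,0]]
[[1,20],[2,0],[6,4],[13,6],[31,12],[40,7],[44,0],[45,12],[48,0]]
[[1,20],[2,0],[6,4],[13,6],[18,10],[21,6],[31,12],[40,7],[44,0],[45,12],[48,0]]
[[1,20],[2,0],[6,4],[13,6],[18,10],[21,7],[31,12],[40,7],[44,0],[45,12],[48,0]]
[[1,20],[2,0],[6,4],[13,6],[16,20],[21,7],[31,12],[40,7],[44,0],[45,12],[48,0]]
[[1,20],[2,0],[6,4],[13,20],[21,7],[31,12],[40,7],[44,0],[45,12],[48,0]]
[[1,20],[2,0],[6,4],[13,20],[21,17],[31,12],[40,7],[44,0],[45,12],[48,0]]
[[1,20],[2,0],[6,4],[13,20],[21,17],[31,12],[40,7],[44,0],[45,12],[48,0]]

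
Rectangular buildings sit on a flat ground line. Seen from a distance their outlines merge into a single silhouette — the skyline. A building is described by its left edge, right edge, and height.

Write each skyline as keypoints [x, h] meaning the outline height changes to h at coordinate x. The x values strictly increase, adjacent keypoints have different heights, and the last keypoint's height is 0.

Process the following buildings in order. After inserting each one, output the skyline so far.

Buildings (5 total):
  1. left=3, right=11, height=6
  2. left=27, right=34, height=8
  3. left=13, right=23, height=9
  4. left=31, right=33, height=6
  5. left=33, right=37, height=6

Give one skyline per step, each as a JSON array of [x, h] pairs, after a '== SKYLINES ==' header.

== SKYLINES ==
[[3,6],[11,0]]
[[3,6],[11,0],[27,8],[34,0]]
[[3,6],[11,0],[13,9],[23,0],[27,8],[34,0]]
[[3,6],[11,0],[13,9],[23,0],[27,8],[34,0]]
[[3,6],[11,0],[13,9],[23,0],[27,8],[34,6],[37,0]]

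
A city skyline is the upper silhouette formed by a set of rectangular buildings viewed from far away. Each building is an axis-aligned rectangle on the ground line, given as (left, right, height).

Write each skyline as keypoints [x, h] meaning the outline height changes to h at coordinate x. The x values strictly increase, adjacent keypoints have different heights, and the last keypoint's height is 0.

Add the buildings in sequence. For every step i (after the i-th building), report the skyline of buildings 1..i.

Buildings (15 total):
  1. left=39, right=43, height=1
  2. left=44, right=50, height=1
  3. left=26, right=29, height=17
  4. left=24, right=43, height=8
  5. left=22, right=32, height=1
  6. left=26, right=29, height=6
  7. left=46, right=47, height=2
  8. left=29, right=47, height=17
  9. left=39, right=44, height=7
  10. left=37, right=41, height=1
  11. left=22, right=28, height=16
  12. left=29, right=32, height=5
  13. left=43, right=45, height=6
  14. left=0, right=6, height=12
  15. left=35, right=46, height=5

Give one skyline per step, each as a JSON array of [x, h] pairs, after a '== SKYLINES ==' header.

== SKYLINES ==
[[39,1],[43,0]]
[[39,1],[43,0],[44,1],[50,0]]
[[26,17],[29,0],[39,1],[43,0],[44,1],[50,0]]
[[24,8],[26,17],[29,8],[43,0],[44,1],[50,0]]
[[22,1],[24,8],[26,17],[29,8],[43,0],[44,1],[50,0]]
[[22,1],[24,8],[26,17],[29,8],[43,0],[44,1],[50,0]]
[[22,1],[24,8],[26,17],[29,8],[43,0],[44,1],[46,2],[47,1],[50,0]]
[[22,1],[24,8],[26,17],[47,1],[50,0]]
[[22,1],[24,8],[26,17],[47,1],[50,0]]
[[22,1],[24,8],[26,17],[47,1],[50,0]]
[[22,16],[26,17],[47,1],[50,0]]
[[22,16],[26,17],[47,1],[50,0]]
[[22,16],[26,17],[47,1],[50,0]]
[[0,12],[6,0],[22,16],[26,17],[47,1],[50,0]]
[[0,12],[6,0],[22,16],[26,17],[47,1],[50,0]]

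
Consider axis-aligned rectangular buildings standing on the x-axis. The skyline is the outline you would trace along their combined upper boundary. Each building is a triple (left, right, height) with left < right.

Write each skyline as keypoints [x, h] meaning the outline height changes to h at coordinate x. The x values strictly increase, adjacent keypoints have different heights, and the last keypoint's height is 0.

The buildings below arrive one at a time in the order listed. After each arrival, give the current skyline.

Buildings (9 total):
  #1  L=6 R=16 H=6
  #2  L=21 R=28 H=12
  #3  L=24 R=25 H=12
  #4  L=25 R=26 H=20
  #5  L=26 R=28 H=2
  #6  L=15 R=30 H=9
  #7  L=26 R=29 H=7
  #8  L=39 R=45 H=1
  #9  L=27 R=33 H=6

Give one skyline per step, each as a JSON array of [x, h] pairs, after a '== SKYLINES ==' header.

== SKYLINES ==
[[6,6],[16,0]]
[[6,6],[16,0],[21,12],[28,0]]
[[6,6],[16,0],[21,12],[28,0]]
[[6,6],[16,0],[21,12],[25,20],[26,12],[28,0]]
[[6,6],[16,0],[21,12],[25,20],[26,12],[28,0]]
[[6,6],[15,9],[21,12],[25,20],[26,12],[28,9],[30,0]]
[[6,6],[15,9],[21,12],[25,20],[26,12],[28,9],[30,0]]
[[6,6],[15,9],[21,12],[25,20],[26,12],[28,9],[30,0],[39,1],[45,0]]
[[6,6],[15,9],[21,12],[25,20],[26,12],[28,9],[30,6],[33,0],[39,1],[45,0]]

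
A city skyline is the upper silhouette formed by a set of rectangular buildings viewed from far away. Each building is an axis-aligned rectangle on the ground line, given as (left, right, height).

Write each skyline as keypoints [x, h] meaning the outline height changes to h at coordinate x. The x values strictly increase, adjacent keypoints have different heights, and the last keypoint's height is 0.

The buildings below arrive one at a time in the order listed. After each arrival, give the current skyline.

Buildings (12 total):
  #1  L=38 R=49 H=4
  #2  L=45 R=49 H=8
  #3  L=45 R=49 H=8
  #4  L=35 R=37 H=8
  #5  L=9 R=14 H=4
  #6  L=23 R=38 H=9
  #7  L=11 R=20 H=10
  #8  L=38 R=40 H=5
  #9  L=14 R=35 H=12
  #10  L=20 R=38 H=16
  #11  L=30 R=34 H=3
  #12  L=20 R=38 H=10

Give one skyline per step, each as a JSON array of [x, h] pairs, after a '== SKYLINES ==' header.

== SKYLINES ==
[[38,4],[49,0]]
[[38,4],[45,8],[49,0]]
[[38,4],[45,8],[49,0]]
[[35,8],[37,0],[38,4],[45,8],[49,0]]
[[9,4],[14,0],[35,8],[37,0],[38,4],[45,8],[49,0]]
[[9,4],[14,0],[23,9],[38,4],[45,8],[49,0]]
[[9,4],[11,10],[20,0],[23,9],[38,4],[45,8],[49,0]]
[[9,4],[11,10],[20,0],[23,9],[38,5],[40,4],[45,8],[49,0]]
[[9,4],[11,10],[14,12],[35,9],[38,5],[40,4],[45,8],[49,0]]
[[9,4],[11,10],[14,12],[20,16],[38,5],[40,4],[45,8],[49,0]]
[[9,4],[11,10],[14,12],[20,16],[38,5],[40,4],[45,8],[49,0]]
[[9,4],[11,10],[14,12],[20,16],[38,5],[40,4],[45,8],[49,0]]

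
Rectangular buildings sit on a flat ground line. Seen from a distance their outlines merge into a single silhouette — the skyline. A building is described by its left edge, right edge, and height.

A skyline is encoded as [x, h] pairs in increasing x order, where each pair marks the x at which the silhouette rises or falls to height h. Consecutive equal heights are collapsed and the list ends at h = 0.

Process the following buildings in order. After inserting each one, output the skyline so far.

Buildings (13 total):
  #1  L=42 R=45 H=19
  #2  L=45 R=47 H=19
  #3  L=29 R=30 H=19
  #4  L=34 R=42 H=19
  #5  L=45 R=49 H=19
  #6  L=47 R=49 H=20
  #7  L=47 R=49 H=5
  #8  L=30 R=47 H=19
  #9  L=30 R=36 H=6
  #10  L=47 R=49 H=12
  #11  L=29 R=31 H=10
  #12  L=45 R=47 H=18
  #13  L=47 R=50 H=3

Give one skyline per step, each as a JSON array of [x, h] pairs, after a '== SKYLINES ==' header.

== SKYLINES ==
[[42,19],[45,0]]
[[42,19],[47,0]]
[[29,19],[30,0],[42,19],[47,0]]
[[29,19],[30,0],[34,19],[47,0]]
[[29,19],[30,0],[34,19],[49,0]]
[[29,19],[30,0],[34,19],[47,20],[49,0]]
[[29,19],[30,0],[34,19],[47,20],[49,0]]
[[29,19],[47,20],[49,0]]
[[29,19],[47,20],[49,0]]
[[29,19],[47,20],[49,0]]
[[29,19],[47,20],[49,0]]
[[29,19],[47,20],[49,0]]
[[29,19],[47,20],[49,3],[50,0]]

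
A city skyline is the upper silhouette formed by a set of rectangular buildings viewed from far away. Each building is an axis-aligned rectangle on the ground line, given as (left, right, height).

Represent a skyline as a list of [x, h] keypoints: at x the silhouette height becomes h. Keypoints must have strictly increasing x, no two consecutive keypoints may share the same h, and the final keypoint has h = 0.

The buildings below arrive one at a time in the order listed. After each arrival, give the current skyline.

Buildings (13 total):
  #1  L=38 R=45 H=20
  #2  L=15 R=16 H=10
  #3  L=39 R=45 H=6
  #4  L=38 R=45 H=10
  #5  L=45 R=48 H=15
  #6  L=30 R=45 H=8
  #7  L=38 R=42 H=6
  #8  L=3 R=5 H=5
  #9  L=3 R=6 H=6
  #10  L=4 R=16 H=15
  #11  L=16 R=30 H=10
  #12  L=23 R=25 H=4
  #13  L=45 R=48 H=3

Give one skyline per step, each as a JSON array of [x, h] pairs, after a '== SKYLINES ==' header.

== SKYLINES ==
[[38,20],[45,0]]
[[15,10],[16,0],[38,20],[45,0]]
[[15,10],[16,0],[38,20],[45,0]]
[[15,10],[16,0],[38,20],[45,0]]
[[15,10],[16,0],[38,20],[45,15],[48,0]]
[[15,10],[16,0],[30,8],[38,20],[45,15],[48,0]]
[[15,10],[16,0],[30,8],[38,20],[45,15],[48,0]]
[[3,5],[5,0],[15,10],[16,0],[30,8],[38,20],[45,15],[48,0]]
[[3,6],[6,0],[15,10],[16,0],[30,8],[38,20],[45,15],[48,0]]
[[3,6],[4,15],[16,0],[30,8],[38,20],[45,15],[48,0]]
[[3,6],[4,15],[16,10],[30,8],[38,20],[45,15],[48,0]]
[[3,6],[4,15],[16,10],[30,8],[38,20],[45,15],[48,0]]
[[3,6],[4,15],[16,10],[30,8],[38,20],[45,15],[48,0]]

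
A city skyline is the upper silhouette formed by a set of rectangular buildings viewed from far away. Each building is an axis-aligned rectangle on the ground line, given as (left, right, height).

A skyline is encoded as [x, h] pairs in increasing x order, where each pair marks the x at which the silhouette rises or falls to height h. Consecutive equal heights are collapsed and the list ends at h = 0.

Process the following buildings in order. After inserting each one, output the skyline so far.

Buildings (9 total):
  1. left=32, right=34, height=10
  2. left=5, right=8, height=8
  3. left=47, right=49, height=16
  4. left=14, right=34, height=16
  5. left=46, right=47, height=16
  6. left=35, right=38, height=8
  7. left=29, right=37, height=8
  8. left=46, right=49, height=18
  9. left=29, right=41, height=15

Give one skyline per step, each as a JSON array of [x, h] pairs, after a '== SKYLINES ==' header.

== SKYLINES ==
[[32,10],[34,0]]
[[5,8],[8,0],[32,10],[34,0]]
[[5,8],[8,0],[32,10],[34,0],[47,16],[49,0]]
[[5,8],[8,0],[14,16],[34,0],[47,16],[49,0]]
[[5,8],[8,0],[14,16],[34,0],[46,16],[49,0]]
[[5,8],[8,0],[14,16],[34,0],[35,8],[38,0],[46,16],[49,0]]
[[5,8],[8,0],[14,16],[34,8],[38,0],[46,16],[49,0]]
[[5,8],[8,0],[14,16],[34,8],[38,0],[46,18],[49,0]]
[[5,8],[8,0],[14,16],[34,15],[41,0],[46,18],[49,0]]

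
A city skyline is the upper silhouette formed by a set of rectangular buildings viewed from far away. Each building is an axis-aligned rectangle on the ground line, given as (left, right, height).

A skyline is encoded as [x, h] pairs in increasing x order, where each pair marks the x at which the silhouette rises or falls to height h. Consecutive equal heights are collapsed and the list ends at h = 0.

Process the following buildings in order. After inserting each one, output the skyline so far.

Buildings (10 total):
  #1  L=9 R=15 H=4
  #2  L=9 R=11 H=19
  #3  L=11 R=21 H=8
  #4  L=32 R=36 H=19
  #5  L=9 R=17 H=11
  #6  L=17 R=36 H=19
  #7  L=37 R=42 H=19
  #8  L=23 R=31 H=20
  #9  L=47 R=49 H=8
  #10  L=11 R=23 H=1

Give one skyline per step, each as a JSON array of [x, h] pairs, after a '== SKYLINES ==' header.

== SKYLINES ==
[[9,4],[15,0]]
[[9,19],[11,4],[15,0]]
[[9,19],[11,8],[21,0]]
[[9,19],[11,8],[21,0],[32,19],[36,0]]
[[9,19],[11,11],[17,8],[21,0],[32,19],[36,0]]
[[9,19],[11,11],[17,19],[36,0]]
[[9,19],[11,11],[17,19],[36,0],[37,19],[42,0]]
[[9,19],[11,11],[17,19],[23,20],[31,19],[36,0],[37,19],[42,0]]
[[9,19],[11,11],[17,19],[23,20],[31,19],[36,0],[37,19],[42,0],[47,8],[49,0]]
[[9,19],[11,11],[17,19],[23,20],[31,19],[36,0],[37,19],[42,0],[47,8],[49,0]]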